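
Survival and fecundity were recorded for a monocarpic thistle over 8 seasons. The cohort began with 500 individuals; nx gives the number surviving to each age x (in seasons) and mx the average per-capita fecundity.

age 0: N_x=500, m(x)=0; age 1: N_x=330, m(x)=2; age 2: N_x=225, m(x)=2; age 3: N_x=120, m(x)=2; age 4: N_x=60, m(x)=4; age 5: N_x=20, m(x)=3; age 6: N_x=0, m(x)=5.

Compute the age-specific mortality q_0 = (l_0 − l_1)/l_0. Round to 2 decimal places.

0.34

lx = nx/n0 = nx/500: 1, 0.66, 0.45, 0.24, 0.12, 0.04, 0
q_0 = (l_0 − l_1) / l_0 = (1 − 0.66) / 1
     = 0.34 / 1 = 0.34 → 0.34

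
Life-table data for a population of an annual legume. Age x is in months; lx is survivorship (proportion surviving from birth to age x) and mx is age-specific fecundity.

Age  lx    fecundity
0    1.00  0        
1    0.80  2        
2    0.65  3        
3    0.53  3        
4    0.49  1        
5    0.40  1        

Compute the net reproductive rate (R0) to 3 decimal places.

lx·mx by age: 0, 1.6, 1.95, 1.59, 0.49, 0.4
R0 = Σ lx·mx = 6.03 → 6.030

6.030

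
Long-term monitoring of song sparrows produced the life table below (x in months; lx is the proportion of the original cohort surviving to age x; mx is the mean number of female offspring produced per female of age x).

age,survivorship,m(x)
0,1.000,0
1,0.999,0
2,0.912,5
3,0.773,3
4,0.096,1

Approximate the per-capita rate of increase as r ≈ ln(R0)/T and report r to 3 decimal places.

R0 = Σ lx·mx = 0 + 0 + 4.56 + 2.319 + 0.096 = 6.975
Σ x·lx·mx = 16.461; T = 16.461/6.975 = 2.36
r ≈ ln(R0)/T = ln(6.975)/2.36 = 0.82302… → 0.823

0.823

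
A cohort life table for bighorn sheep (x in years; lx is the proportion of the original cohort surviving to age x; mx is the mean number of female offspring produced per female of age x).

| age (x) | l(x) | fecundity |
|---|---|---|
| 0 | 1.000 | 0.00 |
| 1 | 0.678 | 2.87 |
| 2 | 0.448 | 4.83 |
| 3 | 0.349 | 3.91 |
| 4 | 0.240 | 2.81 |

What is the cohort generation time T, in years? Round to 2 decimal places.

lx·mx: 0, 1.94586, 2.16384, 1.36459, 0.6744 → R0 = 6.14869
x·lx·mx: 0, 1.94586, 4.32768, 4.09377, 2.6976 → Σ = 13.06491
T = 13.06491 / 6.14869 = 2.124828… → 2.12

2.12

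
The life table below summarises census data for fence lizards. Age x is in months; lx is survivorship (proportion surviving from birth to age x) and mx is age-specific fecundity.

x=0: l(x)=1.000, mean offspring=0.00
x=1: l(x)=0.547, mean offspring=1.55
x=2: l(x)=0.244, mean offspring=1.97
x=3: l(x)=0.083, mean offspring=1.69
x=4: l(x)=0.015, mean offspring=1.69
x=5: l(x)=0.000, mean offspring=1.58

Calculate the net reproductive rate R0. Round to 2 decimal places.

1.49

lx·mx by age: 0, 0.84785, 0.48068, 0.14027, 0.02535, 0
R0 = Σ lx·mx = 1.49415 → 1.49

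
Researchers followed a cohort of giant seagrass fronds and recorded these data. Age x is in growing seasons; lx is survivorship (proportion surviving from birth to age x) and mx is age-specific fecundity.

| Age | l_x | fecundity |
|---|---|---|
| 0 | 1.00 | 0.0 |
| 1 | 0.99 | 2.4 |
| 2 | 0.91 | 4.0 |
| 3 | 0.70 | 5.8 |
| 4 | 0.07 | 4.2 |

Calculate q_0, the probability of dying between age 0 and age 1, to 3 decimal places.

q_0 = (l_0 − l_1) / l_0 = (1 − 0.99) / 1
     = 0.01 / 1 = 0.01 → 0.010

0.010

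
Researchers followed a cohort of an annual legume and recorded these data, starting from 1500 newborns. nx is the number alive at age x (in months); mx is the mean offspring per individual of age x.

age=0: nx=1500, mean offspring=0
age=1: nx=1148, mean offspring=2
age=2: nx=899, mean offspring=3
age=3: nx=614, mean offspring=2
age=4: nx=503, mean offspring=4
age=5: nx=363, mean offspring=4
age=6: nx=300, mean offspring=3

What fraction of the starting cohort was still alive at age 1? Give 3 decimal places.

0.765

l_1 = n_1/n_0 = 1148/1500 = 0.765333… → 0.765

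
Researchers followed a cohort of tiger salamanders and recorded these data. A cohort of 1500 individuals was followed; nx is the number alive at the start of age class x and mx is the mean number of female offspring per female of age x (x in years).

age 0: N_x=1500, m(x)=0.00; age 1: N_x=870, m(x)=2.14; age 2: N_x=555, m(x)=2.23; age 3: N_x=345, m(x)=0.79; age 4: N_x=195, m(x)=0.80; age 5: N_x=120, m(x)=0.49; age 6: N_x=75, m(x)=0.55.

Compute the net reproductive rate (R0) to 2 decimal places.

lx = nx/n0 = nx/1500: 1, 0.58, 0.37, 0.23, 0.13, 0.08, 0.05
lx·mx by age: 0, 1.2412, 0.8251, 0.1817, 0.104, 0.0392, 0.0275
R0 = Σ lx·mx = 2.4187 → 2.42

2.42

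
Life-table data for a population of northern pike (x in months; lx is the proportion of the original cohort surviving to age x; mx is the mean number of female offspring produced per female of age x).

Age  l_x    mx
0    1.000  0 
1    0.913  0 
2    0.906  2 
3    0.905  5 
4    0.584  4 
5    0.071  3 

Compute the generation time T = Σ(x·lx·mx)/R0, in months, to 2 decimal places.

3.11

lx·mx: 0, 0, 1.812, 4.525, 2.336, 0.213 → R0 = 8.886
x·lx·mx: 0, 0, 3.624, 13.575, 9.344, 1.065 → Σ = 27.608
T = 27.608 / 8.886 = 3.10691… → 3.11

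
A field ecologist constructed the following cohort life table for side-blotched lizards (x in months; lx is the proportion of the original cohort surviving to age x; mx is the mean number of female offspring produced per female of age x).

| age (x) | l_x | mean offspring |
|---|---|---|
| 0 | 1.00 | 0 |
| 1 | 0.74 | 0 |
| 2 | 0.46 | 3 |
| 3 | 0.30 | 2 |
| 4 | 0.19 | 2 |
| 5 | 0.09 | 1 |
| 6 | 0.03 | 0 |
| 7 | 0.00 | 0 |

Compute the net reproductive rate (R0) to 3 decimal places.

2.450

lx·mx by age: 0, 0, 1.38, 0.6, 0.38, 0.09, 0, 0
R0 = Σ lx·mx = 2.45 → 2.450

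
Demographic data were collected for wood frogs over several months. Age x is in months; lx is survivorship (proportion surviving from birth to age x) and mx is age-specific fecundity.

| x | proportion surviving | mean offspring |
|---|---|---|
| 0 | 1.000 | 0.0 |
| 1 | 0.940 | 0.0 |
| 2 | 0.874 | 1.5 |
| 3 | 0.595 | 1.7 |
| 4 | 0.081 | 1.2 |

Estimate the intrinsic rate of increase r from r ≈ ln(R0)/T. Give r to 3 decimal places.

0.354

R0 = Σ lx·mx = 0 + 0 + 1.311 + 1.0115 + 0.0972 = 2.4197
Σ x·lx·mx = 6.0453; T = 6.0453/2.4197 = 2.49837…
r ≈ ln(R0)/T = ln(2.4197)/2.49837… = 0.35369… → 0.354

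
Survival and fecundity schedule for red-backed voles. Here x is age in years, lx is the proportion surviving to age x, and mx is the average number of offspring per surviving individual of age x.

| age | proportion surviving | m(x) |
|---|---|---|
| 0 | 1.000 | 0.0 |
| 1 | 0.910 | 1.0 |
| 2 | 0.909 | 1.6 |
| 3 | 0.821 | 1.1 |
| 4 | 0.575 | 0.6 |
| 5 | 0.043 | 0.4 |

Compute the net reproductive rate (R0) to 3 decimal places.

3.630

lx·mx by age: 0, 0.91, 1.4544, 0.9031, 0.345, 0.0172
R0 = Σ lx·mx = 3.6297 → 3.630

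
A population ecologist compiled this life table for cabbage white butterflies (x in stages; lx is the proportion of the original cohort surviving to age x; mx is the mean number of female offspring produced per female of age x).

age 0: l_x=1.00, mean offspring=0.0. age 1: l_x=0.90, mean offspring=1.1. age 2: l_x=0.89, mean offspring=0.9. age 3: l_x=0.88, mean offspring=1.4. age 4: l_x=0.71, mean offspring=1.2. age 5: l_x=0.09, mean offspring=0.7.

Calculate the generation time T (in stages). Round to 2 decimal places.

lx·mx: 0, 0.99, 0.801, 1.232, 0.852, 0.063 → R0 = 3.938
x·lx·mx: 0, 0.99, 1.602, 3.696, 3.408, 0.315 → Σ = 10.011
T = 10.011 / 3.938 = 2.542153… → 2.54

2.54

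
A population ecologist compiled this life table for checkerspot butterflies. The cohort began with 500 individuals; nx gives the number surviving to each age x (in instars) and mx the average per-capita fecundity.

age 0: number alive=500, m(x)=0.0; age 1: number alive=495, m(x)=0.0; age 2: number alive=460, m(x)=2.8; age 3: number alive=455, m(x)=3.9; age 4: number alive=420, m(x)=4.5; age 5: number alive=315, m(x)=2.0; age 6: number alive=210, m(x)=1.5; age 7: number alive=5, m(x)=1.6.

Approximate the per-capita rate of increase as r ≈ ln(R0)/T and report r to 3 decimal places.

0.709

lx = nx/n0 = nx/500: 1, 0.99, 0.92, 0.91, 0.84, 0.63, 0.42, 0.01
R0 = Σ lx·mx = 0 + 0 + 2.576 + 3.549 + 3.78 + 1.26 + 0.63 + 0.016 = 11.811
Σ x·lx·mx = 41.111; T = 41.111/11.811 = 3.48074…
r ≈ ln(R0)/T = ln(11.811)/3.48074… = 0.70934… → 0.709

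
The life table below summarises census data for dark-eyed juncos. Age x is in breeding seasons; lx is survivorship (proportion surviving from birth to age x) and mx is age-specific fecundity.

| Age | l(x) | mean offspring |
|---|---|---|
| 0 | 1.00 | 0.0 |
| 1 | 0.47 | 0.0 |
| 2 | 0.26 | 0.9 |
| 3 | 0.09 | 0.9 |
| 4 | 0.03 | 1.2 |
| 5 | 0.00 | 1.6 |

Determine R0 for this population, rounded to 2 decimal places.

0.35

lx·mx by age: 0, 0, 0.234, 0.081, 0.036, 0
R0 = Σ lx·mx = 0.351 → 0.35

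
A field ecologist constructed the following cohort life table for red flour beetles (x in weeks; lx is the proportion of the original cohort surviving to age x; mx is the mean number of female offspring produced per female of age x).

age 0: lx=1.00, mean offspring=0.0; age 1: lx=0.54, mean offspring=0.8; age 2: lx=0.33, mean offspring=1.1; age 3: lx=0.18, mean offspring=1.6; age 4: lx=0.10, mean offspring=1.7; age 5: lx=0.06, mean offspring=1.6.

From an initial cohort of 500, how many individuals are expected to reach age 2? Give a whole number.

165

Expected survivors = N0 · l_2 = 500 × 0.33 = 165 → 165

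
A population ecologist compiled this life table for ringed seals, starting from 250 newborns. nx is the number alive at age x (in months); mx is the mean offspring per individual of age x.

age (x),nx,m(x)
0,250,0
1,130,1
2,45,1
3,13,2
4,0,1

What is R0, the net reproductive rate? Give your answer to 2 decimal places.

lx = nx/n0 = nx/250: 1, 0.52, 0.18, 0.052, 0
lx·mx by age: 0, 0.52, 0.18, 0.104, 0
R0 = Σ lx·mx = 0.804 → 0.80

0.80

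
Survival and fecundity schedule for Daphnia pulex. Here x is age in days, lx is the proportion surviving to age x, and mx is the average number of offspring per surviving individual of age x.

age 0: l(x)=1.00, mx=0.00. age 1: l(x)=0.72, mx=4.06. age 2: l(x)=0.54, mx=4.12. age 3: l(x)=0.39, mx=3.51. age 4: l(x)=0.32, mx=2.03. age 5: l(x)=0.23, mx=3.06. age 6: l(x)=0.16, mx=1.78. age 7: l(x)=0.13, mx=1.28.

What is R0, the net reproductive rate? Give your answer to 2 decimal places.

lx·mx by age: 0, 2.9232, 2.2248, 1.3689, 0.6496, 0.7038, 0.2848, 0.1664
R0 = Σ lx·mx = 8.3215 → 8.32

8.32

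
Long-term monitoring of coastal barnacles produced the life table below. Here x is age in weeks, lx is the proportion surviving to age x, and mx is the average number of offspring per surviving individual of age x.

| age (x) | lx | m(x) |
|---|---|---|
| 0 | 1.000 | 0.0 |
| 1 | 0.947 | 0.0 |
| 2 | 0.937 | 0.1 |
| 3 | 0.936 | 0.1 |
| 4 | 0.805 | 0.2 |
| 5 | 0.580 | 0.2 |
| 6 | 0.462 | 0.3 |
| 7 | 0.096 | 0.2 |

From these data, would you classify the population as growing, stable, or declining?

declining

R0 = Σ lx·mx = 0 + 0 + 0.0937 + 0.0936 + 0.161 + 0.116 + 0.1386 + 0.0192 = 0.6221
R0 < 1, so the population is declining.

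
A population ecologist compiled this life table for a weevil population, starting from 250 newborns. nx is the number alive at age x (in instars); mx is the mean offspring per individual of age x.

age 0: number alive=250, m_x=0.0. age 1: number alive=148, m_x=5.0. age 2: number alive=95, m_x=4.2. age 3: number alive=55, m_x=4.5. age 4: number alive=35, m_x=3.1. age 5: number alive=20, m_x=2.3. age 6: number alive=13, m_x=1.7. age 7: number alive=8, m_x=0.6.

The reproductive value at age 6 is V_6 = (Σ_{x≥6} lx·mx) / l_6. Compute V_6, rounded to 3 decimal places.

lx = nx/n0 = nx/250: 1, 0.592, 0.38, 0.22, 0.14, 0.08, 0.052, 0.032
lx·mx for x ≥ 6: 0.0884, 0.0192 → sum = 0.1076
V_6 = 0.1076 / l_6 = 0.1076 / 0.052 = 2.069231… → 2.069

2.069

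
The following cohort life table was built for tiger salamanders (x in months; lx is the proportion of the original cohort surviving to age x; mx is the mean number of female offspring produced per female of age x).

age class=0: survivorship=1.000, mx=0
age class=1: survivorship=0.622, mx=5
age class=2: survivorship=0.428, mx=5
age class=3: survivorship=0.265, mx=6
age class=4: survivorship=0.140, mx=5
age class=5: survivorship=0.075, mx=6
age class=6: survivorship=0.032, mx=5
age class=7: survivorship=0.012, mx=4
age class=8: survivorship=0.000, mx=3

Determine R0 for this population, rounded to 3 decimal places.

8.198

lx·mx by age: 0, 3.11, 2.14, 1.59, 0.7, 0.45, 0.16, 0.048, 0
R0 = Σ lx·mx = 8.198 → 8.198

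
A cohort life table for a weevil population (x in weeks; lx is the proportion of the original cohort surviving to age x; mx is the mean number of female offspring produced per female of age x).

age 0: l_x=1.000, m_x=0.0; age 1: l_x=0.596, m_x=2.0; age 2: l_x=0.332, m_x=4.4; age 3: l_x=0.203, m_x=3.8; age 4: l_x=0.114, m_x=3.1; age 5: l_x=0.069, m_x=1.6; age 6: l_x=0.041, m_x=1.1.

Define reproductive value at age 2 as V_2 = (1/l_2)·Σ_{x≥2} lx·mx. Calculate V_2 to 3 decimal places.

lx·mx for x ≥ 2: 1.4608, 0.7714, 0.3534, 0.1104, 0.0451 → sum = 2.7411
V_2 = 2.7411 / l_2 = 2.7411 / 0.332 = 8.256325… → 8.256

8.256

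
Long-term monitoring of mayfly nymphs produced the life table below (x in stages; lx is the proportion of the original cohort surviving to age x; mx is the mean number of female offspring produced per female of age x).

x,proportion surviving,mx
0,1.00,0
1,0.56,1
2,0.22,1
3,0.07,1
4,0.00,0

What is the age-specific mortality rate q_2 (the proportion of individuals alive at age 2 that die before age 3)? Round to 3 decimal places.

q_2 = (l_2 − l_3) / l_2 = (0.22 − 0.07) / 0.22
     = 0.15 / 0.22 = 0.681818… → 0.682

0.682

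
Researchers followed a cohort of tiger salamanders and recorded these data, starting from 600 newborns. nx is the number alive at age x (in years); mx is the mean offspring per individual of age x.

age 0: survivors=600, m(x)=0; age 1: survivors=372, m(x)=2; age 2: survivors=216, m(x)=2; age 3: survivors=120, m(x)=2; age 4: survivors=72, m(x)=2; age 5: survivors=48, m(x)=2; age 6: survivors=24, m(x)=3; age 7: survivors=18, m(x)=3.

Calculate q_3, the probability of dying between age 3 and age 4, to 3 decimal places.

0.400

lx = nx/n0 = nx/600: 1, 0.62, 0.36, 0.2, 0.12, 0.08, 0.04, 0.03
q_3 = (l_3 − l_4) / l_3 = (0.2 − 0.12) / 0.2
     = 0.08 / 0.2 = 0.4 → 0.400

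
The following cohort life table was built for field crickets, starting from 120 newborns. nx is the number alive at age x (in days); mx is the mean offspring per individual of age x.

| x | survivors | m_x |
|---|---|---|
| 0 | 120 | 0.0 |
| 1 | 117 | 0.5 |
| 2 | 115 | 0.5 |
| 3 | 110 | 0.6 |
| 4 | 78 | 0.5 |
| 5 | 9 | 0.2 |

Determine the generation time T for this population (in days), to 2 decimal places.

2.41

lx = nx/n0 = nx/120: 1, 0.975, 0.95833…, 0.91667…, 0.65, 0.075
lx·mx: 0, 0.4875, 0.479167…, 0.55…, 0.325, 0.015 → R0 = 1.856667…
x·lx·mx: 0, 0.4875, 0.958333…, 1.65…, 1.3, 0.075 → Σ = 4.470833…
T = 4.470833… / 1.856667… = 2.407989… → 2.41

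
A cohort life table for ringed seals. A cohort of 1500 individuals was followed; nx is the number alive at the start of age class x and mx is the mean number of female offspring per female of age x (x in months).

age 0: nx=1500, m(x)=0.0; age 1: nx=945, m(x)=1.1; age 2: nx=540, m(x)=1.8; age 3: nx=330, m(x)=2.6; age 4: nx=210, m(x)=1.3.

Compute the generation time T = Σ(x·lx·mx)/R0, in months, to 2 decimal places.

2.12

lx = nx/n0 = nx/1500: 1, 0.63, 0.36, 0.22, 0.14
lx·mx: 0, 0.693, 0.648, 0.572, 0.182 → R0 = 2.095
x·lx·mx: 0, 0.693, 1.296, 1.716, 0.728 → Σ = 4.433
T = 4.433 / 2.095 = 2.11599… → 2.12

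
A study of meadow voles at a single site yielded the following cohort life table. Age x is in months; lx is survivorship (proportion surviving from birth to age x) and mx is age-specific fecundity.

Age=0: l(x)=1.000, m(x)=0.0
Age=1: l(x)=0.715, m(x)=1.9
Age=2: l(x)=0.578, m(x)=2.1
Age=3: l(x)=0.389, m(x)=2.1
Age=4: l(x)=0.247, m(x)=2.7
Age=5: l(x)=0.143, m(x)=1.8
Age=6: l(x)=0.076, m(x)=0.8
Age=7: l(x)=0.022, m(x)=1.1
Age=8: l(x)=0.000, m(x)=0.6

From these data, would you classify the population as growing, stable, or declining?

growing

R0 = Σ lx·mx = 0 + 1.3585 + 1.2138 + 0.8169 + 0.6669 + 0.2574 + 0.0608 + 0.0242 + 0 = 4.3985
R0 > 1, so the population is growing.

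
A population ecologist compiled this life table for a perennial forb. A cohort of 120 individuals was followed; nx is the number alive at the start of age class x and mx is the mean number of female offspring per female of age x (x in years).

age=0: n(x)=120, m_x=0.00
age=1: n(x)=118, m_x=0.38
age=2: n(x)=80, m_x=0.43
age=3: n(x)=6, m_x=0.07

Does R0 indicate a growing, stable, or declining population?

lx = nx/n0 = nx/120: 1, 0.98333…, 0.66667…, 0.05
R0 = Σ lx·mx = 0 + 0.373667… + 0.286667… + 0.0035 = 0.663833…
R0 < 1, so the population is declining.

declining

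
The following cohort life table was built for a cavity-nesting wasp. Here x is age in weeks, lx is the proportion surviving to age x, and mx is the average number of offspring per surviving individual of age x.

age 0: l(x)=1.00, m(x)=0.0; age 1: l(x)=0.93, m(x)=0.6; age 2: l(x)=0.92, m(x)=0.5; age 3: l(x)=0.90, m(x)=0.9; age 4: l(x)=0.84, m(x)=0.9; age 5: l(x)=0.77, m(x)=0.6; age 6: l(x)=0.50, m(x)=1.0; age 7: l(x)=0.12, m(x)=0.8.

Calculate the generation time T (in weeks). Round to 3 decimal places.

3.546

lx·mx: 0, 0.558, 0.46, 0.81, 0.756, 0.462, 0.5, 0.096 → R0 = 3.642
x·lx·mx: 0, 0.558, 0.92, 2.43, 3.024, 2.31, 3, 0.672 → Σ = 12.914
T = 12.914 / 3.642 = 3.545854… → 3.546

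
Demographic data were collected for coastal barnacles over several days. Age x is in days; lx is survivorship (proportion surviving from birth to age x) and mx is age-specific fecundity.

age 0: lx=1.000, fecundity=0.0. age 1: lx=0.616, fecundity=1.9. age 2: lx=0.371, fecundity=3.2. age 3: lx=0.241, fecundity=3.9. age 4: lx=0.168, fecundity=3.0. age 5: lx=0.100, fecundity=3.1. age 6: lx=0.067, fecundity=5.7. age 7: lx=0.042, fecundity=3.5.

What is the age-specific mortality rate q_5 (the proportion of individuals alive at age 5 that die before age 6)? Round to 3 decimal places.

0.330

q_5 = (l_5 − l_6) / l_5 = (0.1 − 0.067) / 0.1
     = 0.033 / 0.1 = 0.33 → 0.330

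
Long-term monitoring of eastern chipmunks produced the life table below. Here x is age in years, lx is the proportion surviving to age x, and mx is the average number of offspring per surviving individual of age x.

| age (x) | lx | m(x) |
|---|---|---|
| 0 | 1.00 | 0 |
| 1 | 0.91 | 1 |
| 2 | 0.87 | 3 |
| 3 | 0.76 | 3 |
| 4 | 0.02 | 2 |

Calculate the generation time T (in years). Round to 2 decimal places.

2.25

lx·mx: 0, 0.91, 2.61, 2.28, 0.04 → R0 = 5.84
x·lx·mx: 0, 0.91, 5.22, 6.84, 0.16 → Σ = 13.13
T = 13.13 / 5.84 = 2.248288… → 2.25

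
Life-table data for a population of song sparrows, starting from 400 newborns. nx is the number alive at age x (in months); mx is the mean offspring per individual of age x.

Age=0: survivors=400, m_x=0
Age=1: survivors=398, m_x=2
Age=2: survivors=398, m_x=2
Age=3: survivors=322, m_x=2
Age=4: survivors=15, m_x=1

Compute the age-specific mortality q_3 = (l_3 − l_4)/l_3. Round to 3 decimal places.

lx = nx/n0 = nx/400: 1, 0.995, 0.995, 0.805, 0.0375
q_3 = (l_3 − l_4) / l_3 = (0.805 − 0.0375) / 0.805
     = 0.7675 / 0.805 = 0.953416… → 0.953

0.953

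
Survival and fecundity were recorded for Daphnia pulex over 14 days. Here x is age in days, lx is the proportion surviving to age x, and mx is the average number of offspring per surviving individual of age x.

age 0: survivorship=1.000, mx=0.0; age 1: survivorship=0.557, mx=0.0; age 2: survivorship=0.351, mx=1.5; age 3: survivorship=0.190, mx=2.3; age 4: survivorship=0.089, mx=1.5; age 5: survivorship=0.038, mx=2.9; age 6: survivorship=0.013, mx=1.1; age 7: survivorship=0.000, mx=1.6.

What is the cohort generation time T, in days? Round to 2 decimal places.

2.89

lx·mx: 0, 0, 0.5265, 0.437, 0.1335, 0.1102, 0.0143, 0 → R0 = 1.2215
x·lx·mx: 0, 0, 1.053, 1.311, 0.534, 0.551, 0.0858, 0 → Σ = 3.5348
T = 3.5348 / 1.2215 = 2.893819… → 2.89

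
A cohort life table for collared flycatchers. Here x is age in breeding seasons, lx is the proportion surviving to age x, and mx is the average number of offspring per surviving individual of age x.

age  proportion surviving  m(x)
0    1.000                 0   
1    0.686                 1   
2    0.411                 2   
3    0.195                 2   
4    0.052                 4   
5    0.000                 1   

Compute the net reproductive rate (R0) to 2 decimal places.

2.11

lx·mx by age: 0, 0.686, 0.822, 0.39, 0.208, 0
R0 = Σ lx·mx = 2.106 → 2.11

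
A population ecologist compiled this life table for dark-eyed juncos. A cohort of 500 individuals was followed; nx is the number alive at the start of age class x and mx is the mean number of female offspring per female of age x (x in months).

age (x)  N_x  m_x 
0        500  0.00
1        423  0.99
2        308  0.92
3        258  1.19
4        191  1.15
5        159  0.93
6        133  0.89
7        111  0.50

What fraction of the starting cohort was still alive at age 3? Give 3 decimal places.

l_3 = n_3/n_0 = 258/500 = 0.516 → 0.516

0.516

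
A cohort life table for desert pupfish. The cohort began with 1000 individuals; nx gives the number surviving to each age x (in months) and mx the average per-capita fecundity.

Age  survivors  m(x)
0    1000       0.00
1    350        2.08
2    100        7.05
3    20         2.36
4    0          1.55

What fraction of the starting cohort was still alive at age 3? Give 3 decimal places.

0.020

l_3 = n_3/n_0 = 20/1000 = 0.02 → 0.020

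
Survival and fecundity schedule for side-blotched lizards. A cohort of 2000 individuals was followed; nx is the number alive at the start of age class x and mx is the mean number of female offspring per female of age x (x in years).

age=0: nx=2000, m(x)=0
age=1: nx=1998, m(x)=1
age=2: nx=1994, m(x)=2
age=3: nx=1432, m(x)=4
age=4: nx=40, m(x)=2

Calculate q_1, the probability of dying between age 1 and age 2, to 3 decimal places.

0.002

lx = nx/n0 = nx/2000: 1, 0.999, 0.997, 0.716, 0.02
q_1 = (l_1 − l_2) / l_1 = (0.999 − 0.997) / 0.999
     = 0.002 / 0.999 = 0.002002… → 0.002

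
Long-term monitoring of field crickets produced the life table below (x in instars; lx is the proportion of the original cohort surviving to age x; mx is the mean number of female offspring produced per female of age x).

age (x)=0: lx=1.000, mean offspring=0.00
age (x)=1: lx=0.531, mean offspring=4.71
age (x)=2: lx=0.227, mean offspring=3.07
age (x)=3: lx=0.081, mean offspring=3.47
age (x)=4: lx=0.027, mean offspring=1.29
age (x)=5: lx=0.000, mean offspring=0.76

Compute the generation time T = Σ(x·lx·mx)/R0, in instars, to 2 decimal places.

lx·mx: 0, 2.50101, 0.69689, 0.28107, 0.03483, 0 → R0 = 3.5138
x·lx·mx: 0, 2.50101, 1.39378, 0.84321, 0.13932, 0 → Σ = 4.87732
T = 4.87732 / 3.5138 = 1.388047… → 1.39

1.39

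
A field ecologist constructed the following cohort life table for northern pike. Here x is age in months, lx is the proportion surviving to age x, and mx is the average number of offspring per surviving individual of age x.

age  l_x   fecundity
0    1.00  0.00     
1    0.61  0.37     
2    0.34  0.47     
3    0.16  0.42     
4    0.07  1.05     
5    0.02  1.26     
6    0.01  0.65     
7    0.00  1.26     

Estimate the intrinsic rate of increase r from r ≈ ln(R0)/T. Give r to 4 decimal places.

R0 = Σ lx·mx = 0 + 0.2257 + 0.1598 + 0.0672 + 0.0735 + 0.0252 + 0.0065 + 0 = 0.5579
Σ x·lx·mx = 1.2059; T = 1.2059/0.5579 = 2.1615…
r ≈ ln(R0)/T = ln(0.5579)/2.1615… = -0.269987… → -0.2700

-0.2700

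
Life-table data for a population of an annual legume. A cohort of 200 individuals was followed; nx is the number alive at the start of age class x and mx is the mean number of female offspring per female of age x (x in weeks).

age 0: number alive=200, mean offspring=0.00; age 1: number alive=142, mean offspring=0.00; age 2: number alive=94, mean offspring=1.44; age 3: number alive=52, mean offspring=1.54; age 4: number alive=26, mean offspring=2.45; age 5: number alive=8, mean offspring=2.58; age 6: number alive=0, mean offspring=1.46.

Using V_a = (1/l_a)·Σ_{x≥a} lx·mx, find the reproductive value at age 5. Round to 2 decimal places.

2.58

lx = nx/n0 = nx/200: 1, 0.71, 0.47, 0.26, 0.13, 0.04, 0
lx·mx for x ≥ 5: 0.1032, 0 → sum = 0.1032
V_5 = 0.1032 / l_5 = 0.1032 / 0.04 = 2.58 → 2.58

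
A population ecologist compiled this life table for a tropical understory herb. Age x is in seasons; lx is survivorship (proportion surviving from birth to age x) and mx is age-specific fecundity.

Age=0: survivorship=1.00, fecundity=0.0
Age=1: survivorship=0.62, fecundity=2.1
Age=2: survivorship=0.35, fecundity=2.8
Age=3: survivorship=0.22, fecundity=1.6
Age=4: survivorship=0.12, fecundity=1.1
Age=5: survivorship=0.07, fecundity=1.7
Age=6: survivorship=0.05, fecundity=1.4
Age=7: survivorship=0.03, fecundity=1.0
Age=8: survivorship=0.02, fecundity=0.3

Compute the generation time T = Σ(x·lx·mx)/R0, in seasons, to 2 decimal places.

lx·mx: 0, 1.302, 0.98, 0.352, 0.132, 0.119, 0.07, 0.03, 0.006 → R0 = 2.991
x·lx·mx: 0, 1.302, 1.96, 1.056, 0.528, 0.595, 0.42, 0.21, 0.048 → Σ = 6.119
T = 6.119 / 2.991 = 2.045804… → 2.05

2.05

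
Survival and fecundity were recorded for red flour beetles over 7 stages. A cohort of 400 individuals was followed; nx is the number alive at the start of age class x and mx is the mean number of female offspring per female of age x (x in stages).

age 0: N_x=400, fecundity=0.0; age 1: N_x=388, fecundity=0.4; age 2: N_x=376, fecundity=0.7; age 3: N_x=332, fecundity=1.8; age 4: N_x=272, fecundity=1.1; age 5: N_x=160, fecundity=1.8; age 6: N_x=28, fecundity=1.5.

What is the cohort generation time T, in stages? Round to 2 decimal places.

3.26

lx = nx/n0 = nx/400: 1, 0.97, 0.94, 0.83, 0.68, 0.4, 0.07
lx·mx: 0, 0.388, 0.658, 1.494, 0.748, 0.72, 0.105 → R0 = 4.113
x·lx·mx: 0, 0.388, 1.316, 4.482, 2.992, 3.6, 0.63 → Σ = 13.408
T = 13.408 / 4.113 = 3.259908… → 3.26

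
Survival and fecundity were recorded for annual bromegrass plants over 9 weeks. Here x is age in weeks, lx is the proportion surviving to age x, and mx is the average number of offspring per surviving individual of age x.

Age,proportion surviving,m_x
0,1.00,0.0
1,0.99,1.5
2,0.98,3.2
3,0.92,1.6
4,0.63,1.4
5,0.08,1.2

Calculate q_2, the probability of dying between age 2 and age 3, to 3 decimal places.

q_2 = (l_2 − l_3) / l_2 = (0.98 − 0.92) / 0.98
     = 0.06 / 0.98 = 0.061224… → 0.061

0.061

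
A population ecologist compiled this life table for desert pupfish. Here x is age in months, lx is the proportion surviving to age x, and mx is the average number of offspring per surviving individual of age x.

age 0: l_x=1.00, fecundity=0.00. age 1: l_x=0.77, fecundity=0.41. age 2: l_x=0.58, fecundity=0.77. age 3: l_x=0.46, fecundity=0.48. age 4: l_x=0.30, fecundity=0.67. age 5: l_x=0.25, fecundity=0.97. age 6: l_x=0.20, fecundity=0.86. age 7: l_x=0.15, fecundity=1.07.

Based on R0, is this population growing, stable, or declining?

growing

R0 = Σ lx·mx = 0 + 0.3157 + 0.4466 + 0.2208 + 0.201 + 0.2425 + 0.172 + 0.1605 = 1.7591
R0 > 1, so the population is growing.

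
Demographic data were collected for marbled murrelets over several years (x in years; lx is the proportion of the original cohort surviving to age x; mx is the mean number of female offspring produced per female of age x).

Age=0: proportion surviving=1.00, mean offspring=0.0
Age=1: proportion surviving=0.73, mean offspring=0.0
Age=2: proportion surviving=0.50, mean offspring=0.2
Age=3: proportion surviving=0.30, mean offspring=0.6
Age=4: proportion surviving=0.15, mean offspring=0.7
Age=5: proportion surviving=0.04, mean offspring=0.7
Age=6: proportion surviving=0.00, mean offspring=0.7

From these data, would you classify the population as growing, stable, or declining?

declining

R0 = Σ lx·mx = 0 + 0 + 0.1 + 0.18 + 0.105 + 0.028 + 0 = 0.413
R0 < 1, so the population is declining.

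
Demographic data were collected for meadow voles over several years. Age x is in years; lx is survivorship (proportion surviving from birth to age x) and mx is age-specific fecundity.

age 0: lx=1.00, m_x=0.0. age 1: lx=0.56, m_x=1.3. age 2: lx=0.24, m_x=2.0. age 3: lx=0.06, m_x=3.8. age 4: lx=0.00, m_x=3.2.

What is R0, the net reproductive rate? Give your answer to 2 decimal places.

1.44

lx·mx by age: 0, 0.728, 0.48, 0.228, 0
R0 = Σ lx·mx = 1.436 → 1.44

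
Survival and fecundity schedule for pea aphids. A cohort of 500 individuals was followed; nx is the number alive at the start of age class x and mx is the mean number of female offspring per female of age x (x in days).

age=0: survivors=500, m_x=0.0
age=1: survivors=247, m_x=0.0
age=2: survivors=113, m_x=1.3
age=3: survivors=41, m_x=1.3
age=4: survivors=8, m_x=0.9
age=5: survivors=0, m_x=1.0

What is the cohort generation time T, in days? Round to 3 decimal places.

lx = nx/n0 = nx/500: 1, 0.494, 0.226, 0.082, 0.016, 0
lx·mx: 0, 0, 0.2938, 0.1066, 0.0144, 0 → R0 = 0.4148
x·lx·mx: 0, 0, 0.5876, 0.3198, 0.0576, 0 → Σ = 0.965
T = 0.965 / 0.4148 = 2.326422… → 2.326

2.326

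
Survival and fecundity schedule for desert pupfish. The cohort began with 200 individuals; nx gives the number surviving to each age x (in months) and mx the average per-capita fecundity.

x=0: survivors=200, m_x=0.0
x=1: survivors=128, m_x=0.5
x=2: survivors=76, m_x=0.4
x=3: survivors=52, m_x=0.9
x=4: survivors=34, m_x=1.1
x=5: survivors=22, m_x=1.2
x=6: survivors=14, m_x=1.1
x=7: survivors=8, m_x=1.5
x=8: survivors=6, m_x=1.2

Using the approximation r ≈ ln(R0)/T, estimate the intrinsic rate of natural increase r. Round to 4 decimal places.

lx = nx/n0 = nx/200: 1, 0.64, 0.38, 0.26, 0.17, 0.11, 0.07, 0.04, 0.03
R0 = Σ lx·mx = 0 + 0.32 + 0.152 + 0.234 + 0.187 + 0.132 + 0.077 + 0.06 + 0.036 = 1.198
Σ x·lx·mx = 3.904; T = 3.904/1.198 = 3.25876…
r ≈ ln(R0)/T = ln(1.198)/3.25876… = 0.055436… → 0.0554

0.0554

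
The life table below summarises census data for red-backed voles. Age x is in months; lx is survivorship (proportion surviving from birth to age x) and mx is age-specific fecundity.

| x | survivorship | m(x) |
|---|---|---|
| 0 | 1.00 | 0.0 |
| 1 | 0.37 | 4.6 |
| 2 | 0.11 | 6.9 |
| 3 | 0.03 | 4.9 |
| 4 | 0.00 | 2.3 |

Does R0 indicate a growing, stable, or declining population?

growing

R0 = Σ lx·mx = 0 + 1.702 + 0.759 + 0.147 + 0 = 2.608
R0 > 1, so the population is growing.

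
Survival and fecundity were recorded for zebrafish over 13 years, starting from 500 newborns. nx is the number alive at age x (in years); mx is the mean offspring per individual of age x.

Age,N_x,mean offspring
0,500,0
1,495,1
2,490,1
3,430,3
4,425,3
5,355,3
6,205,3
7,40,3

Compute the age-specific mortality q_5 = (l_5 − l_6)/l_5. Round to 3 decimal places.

0.423

lx = nx/n0 = nx/500: 1, 0.99, 0.98, 0.86, 0.85, 0.71, 0.41, 0.08
q_5 = (l_5 − l_6) / l_5 = (0.71 − 0.41) / 0.71
     = 0.3 / 0.71 = 0.422535… → 0.423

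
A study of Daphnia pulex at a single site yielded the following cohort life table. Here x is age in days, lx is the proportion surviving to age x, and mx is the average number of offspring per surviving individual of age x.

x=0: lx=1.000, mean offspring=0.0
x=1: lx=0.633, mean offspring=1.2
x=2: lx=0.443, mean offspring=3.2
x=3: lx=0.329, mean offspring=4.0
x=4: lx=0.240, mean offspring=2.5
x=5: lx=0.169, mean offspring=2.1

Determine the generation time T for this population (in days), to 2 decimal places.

2.63

lx·mx: 0, 0.7596, 1.4176, 1.316, 0.6, 0.3549 → R0 = 4.4481
x·lx·mx: 0, 0.7596, 2.8352, 3.948, 2.4, 1.7745 → Σ = 11.7173
T = 11.7173 / 4.4481 = 2.634226… → 2.63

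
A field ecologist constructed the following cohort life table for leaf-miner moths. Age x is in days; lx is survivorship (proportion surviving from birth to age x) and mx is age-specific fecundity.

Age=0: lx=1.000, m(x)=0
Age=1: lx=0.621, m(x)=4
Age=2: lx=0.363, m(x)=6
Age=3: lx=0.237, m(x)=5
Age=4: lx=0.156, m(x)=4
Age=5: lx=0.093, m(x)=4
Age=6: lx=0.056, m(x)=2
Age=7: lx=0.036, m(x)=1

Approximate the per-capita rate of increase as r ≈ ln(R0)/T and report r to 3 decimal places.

R0 = Σ lx·mx = 0 + 2.484 + 2.178 + 1.185 + 0.624 + 0.372 + 0.112 + 0.036 = 6.991
Σ x·lx·mx = 15.675; T = 15.675/6.991 = 2.24217…
r ≈ ln(R0)/T = ln(6.991)/2.24217… = 0.8673… → 0.867

0.867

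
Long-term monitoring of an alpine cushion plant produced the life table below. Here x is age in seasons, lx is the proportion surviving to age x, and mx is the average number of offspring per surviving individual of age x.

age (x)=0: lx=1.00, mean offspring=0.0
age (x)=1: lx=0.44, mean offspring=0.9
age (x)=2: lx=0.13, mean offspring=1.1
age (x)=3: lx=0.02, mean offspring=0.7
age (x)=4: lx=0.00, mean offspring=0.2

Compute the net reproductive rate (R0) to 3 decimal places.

lx·mx by age: 0, 0.396, 0.143, 0.014, 0
R0 = Σ lx·mx = 0.553 → 0.553

0.553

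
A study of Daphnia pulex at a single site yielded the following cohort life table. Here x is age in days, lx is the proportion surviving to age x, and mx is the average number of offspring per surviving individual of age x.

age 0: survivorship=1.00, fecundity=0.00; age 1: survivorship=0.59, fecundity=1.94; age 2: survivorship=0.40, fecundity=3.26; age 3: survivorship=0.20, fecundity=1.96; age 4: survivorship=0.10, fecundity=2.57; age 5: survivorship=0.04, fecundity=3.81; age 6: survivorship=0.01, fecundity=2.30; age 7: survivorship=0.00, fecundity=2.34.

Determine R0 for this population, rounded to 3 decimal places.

3.273

lx·mx by age: 0, 1.1446, 1.304, 0.392, 0.257, 0.1524, 0.023, 0
R0 = Σ lx·mx = 3.273 → 3.273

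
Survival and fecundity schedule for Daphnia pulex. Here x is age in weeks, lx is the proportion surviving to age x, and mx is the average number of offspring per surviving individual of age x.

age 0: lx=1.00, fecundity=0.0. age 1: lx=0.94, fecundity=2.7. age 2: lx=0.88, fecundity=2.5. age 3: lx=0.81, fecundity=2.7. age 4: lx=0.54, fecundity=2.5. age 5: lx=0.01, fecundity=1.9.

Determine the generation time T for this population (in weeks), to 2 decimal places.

lx·mx: 0, 2.538, 2.2, 2.187, 1.35, 0.019 → R0 = 8.294
x·lx·mx: 0, 2.538, 4.4, 6.561, 5.4, 0.095 → Σ = 18.994
T = 18.994 / 8.294 = 2.290089… → 2.29

2.29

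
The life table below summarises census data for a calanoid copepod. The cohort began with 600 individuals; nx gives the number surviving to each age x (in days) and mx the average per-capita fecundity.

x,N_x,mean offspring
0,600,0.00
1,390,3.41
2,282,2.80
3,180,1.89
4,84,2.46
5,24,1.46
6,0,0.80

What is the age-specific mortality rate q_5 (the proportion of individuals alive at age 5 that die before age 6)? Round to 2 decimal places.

lx = nx/n0 = nx/600: 1, 0.65, 0.47, 0.3, 0.14, 0.04, 0
q_5 = (l_5 − l_6) / l_5 = (0.04 − 0) / 0.04
     = 0.04 / 0.04 = 1 → 1.00

1.00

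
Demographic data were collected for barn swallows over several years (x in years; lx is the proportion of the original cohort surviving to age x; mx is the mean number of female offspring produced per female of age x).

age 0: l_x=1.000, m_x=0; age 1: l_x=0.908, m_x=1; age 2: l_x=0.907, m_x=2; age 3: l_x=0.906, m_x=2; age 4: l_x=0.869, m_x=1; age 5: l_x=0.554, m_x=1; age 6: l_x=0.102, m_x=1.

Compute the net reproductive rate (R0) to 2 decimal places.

lx·mx by age: 0, 0.908, 1.814, 1.812, 0.869, 0.554, 0.102
R0 = Σ lx·mx = 6.059 → 6.06

6.06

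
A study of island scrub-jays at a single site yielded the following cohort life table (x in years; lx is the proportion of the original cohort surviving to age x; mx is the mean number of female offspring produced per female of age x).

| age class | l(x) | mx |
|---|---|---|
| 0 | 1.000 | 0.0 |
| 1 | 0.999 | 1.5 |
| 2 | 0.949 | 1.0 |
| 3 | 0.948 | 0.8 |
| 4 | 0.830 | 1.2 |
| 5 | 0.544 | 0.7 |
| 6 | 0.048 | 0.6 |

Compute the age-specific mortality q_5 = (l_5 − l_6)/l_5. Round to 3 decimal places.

q_5 = (l_5 − l_6) / l_5 = (0.544 − 0.048) / 0.544
     = 0.496 / 0.544 = 0.911765… → 0.912

0.912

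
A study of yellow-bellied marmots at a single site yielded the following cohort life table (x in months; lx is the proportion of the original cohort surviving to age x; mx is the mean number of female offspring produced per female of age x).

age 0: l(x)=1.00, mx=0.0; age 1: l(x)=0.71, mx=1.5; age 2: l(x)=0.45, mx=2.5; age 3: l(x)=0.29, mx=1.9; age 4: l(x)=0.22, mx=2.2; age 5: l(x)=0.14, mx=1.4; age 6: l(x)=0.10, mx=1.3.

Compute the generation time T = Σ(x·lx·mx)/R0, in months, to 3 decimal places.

lx·mx: 0, 1.065, 1.125, 0.551, 0.484, 0.196, 0.13 → R0 = 3.551
x·lx·mx: 0, 1.065, 2.25, 1.653, 1.936, 0.98, 0.78 → Σ = 8.664
T = 8.664 / 3.551 = 2.439876… → 2.440

2.440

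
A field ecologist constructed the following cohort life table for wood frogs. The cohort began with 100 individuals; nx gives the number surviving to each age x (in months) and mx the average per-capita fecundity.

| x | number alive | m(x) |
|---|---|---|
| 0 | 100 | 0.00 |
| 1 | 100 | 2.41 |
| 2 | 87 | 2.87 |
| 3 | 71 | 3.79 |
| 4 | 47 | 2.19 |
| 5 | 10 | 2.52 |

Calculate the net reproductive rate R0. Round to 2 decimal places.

8.88

lx = nx/n0 = nx/100: 1, 1, 0.87, 0.71, 0.47, 0.1
lx·mx by age: 0, 2.41, 2.4969, 2.6909, 1.0293, 0.252
R0 = Σ lx·mx = 8.8791 → 8.88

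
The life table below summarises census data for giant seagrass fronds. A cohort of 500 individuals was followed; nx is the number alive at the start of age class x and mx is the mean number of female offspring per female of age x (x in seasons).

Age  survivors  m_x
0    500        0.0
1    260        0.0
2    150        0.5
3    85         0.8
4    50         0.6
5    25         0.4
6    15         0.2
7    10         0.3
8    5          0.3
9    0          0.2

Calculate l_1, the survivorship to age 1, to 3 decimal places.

l_1 = n_1/n_0 = 260/500 = 0.52 → 0.520

0.520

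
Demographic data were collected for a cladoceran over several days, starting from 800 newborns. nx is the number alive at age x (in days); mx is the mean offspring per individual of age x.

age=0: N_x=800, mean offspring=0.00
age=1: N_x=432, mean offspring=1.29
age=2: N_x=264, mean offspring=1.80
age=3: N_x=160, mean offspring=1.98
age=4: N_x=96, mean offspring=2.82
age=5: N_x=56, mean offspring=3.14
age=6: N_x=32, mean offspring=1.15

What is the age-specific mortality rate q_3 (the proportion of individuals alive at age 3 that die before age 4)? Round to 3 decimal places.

lx = nx/n0 = nx/800: 1, 0.54, 0.33, 0.2, 0.12, 0.07, 0.04
q_3 = (l_3 − l_4) / l_3 = (0.2 − 0.12) / 0.2
     = 0.08 / 0.2 = 0.4 → 0.400

0.400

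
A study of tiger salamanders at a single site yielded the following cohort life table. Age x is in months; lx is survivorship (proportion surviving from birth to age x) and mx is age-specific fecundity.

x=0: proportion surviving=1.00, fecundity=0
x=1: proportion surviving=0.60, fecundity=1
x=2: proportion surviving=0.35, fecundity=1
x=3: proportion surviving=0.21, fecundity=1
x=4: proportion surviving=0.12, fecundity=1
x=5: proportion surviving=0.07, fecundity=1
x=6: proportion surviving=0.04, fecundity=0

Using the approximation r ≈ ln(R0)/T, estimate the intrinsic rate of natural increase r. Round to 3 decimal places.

R0 = Σ lx·mx = 0 + 0.6 + 0.35 + 0.21 + 0.12 + 0.07 + 0 = 1.35
Σ x·lx·mx = 2.76; T = 2.76/1.35 = 2.04444…
r ≈ ln(R0)/T = ln(1.35)/2.04444… = 0.14679… → 0.147

0.147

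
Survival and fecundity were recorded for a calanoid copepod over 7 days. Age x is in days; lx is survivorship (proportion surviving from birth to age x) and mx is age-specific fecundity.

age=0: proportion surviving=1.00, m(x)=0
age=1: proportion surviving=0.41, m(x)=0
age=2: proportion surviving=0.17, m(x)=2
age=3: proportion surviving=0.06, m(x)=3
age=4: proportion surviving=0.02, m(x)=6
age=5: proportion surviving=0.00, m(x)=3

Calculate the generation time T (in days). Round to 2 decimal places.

lx·mx: 0, 0, 0.34, 0.18, 0.12, 0 → R0 = 0.64
x·lx·mx: 0, 0, 0.68, 0.54, 0.48, 0 → Σ = 1.7
T = 1.7 / 0.64 = 2.65625 → 2.66

2.66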